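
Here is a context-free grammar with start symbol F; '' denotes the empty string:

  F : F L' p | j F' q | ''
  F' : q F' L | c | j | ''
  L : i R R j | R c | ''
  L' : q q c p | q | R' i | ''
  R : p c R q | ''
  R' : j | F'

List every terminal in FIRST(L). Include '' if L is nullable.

{ c, i, p, '' }

L : i R R j contributes {i}.
From L : R c: R nullable, take FIRST(R) ∪ {c} = { c, p }.
L : '' contributes ''.
Union: FIRST(L) = { c, i, p, '' }.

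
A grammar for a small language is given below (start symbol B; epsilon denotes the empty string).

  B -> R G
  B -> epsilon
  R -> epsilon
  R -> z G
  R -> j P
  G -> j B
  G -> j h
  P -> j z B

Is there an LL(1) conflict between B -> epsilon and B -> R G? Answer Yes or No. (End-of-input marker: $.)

Yes

FIRST(epsilon) = { epsilon } and FIRST(R G) = { j, z }.
The first alternative is nullable and FOLLOW(B) = { $, j } shares j with FIRST of the second — conflict.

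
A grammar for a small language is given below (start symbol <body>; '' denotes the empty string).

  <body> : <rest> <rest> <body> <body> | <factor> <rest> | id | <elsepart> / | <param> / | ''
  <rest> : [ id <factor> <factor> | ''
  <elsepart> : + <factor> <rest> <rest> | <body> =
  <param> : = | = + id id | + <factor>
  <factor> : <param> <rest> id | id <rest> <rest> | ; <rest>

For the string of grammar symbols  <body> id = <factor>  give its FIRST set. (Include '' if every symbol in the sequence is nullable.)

{ +, ;, =, [, id }

Add FIRST(<body>)\{''} = { +, ;, =, [, id }; <body> is nullable, continue.
id is a terminal; add {id} and stop.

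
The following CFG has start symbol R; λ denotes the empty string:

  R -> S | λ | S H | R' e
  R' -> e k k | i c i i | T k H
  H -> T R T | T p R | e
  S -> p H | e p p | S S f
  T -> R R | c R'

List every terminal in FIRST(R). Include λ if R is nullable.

From R -> S: add FIRST(S) = { e, p }.
R -> λ contributes λ.
From R -> S H: add FIRST(S) = { e, p }.
From R -> R' e: add FIRST(R') = { c, e, i, k, p }.
Union: FIRST(R) = { c, e, i, k, p, λ }.

{ c, e, i, k, p, λ }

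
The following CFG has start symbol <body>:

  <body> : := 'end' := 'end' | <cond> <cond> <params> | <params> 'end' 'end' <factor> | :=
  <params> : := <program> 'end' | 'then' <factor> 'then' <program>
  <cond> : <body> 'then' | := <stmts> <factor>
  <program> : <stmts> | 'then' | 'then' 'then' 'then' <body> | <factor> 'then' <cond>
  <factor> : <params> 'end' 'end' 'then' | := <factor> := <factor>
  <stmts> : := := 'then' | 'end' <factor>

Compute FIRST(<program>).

{ 'end', 'then', := }

From <program> : <stmts>: add FIRST(<stmts>) = { 'end', := }.
<program> : 'then' contributes {'then'}.
<program> : 'then' 'then' 'then' <body> contributes {'then'}.
From <program> : <factor> 'then' <cond>: add FIRST(<factor>) = { 'then', := }.
Union: FIRST(<program>) = { 'end', 'then', := }.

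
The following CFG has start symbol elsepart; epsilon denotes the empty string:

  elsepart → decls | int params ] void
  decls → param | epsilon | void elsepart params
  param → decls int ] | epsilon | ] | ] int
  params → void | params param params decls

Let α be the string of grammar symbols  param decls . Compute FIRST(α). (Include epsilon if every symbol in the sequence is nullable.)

{ ], int, void, epsilon }

Add FIRST(param)\{epsilon} = { ], int, void }; param is nullable, continue.
Add FIRST(decls)\{epsilon} = { ], int, void }; decls is nullable, continue.
Every symbol is nullable, so include epsilon.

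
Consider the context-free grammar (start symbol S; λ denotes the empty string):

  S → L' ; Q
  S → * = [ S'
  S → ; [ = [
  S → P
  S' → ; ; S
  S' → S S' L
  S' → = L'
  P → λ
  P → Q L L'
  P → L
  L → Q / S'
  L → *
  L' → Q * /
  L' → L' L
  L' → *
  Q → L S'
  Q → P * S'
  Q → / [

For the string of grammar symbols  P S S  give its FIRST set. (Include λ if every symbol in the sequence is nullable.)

Add FIRST(P)\{λ} = { *, / }; P is nullable, continue.
Add FIRST(S)\{λ} = { *, /, ; }; S is nullable, continue.
Add FIRST(S)\{λ} = { *, /, ; }; S is nullable, continue.
Every symbol is nullable, so include λ.

{ *, /, ;, λ }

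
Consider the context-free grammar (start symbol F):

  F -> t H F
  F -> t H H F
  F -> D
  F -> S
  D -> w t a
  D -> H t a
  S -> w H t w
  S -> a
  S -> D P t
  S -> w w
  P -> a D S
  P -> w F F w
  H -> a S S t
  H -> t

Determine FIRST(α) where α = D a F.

{ a, t, w }

Add FIRST(D) = { a, t, w }; D is not nullable, stop.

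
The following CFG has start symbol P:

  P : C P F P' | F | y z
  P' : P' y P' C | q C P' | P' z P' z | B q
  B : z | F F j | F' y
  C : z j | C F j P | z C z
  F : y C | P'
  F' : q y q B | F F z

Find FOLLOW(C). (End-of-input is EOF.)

In P : C P F P': add FIRST(P F P') = { q, y, z }.
In P' : P' y P' C: C is at the end, add FOLLOW(P') = { EOF, j, q, y, z }.
In P' : q C P': add FIRST(P') = { q, y, z }.
In C : C F j P: add FIRST(F j P) = { q, y, z }.
In C : z C z: add FIRST(z) = { z }.
In F : y C: C is at the end, add FOLLOW(F) = { EOF, j, q, y, z }.
Union: FOLLOW(C) = { EOF, j, q, y, z }.

{ EOF, j, q, y, z }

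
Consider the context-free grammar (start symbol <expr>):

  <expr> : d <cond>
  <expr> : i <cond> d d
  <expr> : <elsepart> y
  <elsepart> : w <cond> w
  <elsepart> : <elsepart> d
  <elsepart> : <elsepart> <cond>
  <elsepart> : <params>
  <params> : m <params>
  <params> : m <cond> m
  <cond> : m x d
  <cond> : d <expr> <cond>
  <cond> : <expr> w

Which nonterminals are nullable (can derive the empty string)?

No nonterminal has an empty production or an RHS whose symbols are all nullable.

{ } (none)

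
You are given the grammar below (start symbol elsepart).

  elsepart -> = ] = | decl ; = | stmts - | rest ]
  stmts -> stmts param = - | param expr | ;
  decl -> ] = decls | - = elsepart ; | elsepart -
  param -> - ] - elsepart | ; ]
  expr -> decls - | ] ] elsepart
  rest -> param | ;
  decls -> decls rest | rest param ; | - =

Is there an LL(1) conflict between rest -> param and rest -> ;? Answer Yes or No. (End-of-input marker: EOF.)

Yes

FIRST(param) = { -, ; } and FIRST(;) = { ; }.
Both contain ;, so the two alternatives are not disjoint — LL(1) conflict.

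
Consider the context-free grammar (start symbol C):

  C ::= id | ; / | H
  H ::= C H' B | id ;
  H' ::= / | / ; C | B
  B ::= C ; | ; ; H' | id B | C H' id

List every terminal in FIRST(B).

{ ;, id }

From B ::= C ;: add FIRST(C) = { ;, id }.
B ::= ; ; H' contributes {;}.
B ::= id B contributes {id}.
From B ::= C H' id: add FIRST(C) = { ;, id }.
Union: FIRST(B) = { ;, id }.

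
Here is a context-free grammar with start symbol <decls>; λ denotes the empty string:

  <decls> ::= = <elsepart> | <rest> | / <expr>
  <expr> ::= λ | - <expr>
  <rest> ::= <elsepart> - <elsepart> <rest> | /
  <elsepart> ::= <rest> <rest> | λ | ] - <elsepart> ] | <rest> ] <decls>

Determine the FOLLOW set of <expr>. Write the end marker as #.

{ #, -, /, ] }

In <decls> ::= / <expr>: <expr> is at the end, add FOLLOW(<decls>) = { #, -, /, ] }.
In <expr> ::= - <expr>: <expr> is at the end, add FOLLOW(<expr>) = { #, -, /, ] }.
Union: FOLLOW(<expr>) = { #, -, /, ] }.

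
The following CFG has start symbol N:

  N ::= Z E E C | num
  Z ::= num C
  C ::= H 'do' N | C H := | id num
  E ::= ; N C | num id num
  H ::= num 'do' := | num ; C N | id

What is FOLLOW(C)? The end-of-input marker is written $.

In N ::= Z E E C: C is at the end, add FOLLOW(N) = { $, 'do', :=, ;, id, num }.
In Z ::= num C: C is at the end, add FOLLOW(Z) = { ;, num }.
In C ::= C H :=: add FIRST(H :=) = { id, num }.
In E ::= ; N C: C is at the end, add FOLLOW(E) = { ;, id, num }.
In H ::= num ; C N: add FIRST(N) = { num }.
Union: FOLLOW(C) = { $, 'do', :=, ;, id, num }.

{ $, 'do', :=, ;, id, num }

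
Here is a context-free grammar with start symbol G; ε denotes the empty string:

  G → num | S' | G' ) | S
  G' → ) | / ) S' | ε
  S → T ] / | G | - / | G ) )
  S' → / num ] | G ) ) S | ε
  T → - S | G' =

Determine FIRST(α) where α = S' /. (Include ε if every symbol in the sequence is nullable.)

{ ), -, /, =, num }

Add FIRST(S')\{ε} = { ), -, /, =, num }; S' is nullable, continue.
/ is a terminal; add {/} and stop.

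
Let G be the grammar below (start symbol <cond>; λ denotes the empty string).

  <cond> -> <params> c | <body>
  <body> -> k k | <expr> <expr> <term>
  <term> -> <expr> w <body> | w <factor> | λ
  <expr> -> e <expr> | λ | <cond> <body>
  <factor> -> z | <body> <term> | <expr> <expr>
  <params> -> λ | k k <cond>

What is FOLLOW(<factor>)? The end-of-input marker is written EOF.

{ EOF, c, e, k, w }

In <term> -> w <factor>: <factor> is at the end, add FOLLOW(<term>) = { EOF, c, e, k, w }.
Union: FOLLOW(<factor>) = { EOF, c, e, k, w }.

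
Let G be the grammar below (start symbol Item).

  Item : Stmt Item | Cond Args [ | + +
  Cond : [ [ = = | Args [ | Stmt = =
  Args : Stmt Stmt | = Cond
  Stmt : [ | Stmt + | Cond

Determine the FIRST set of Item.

{ +, =, [ }

From Item : Stmt Item: add FIRST(Stmt) = { =, [ }.
From Item : Cond Args [: add FIRST(Cond) = { =, [ }.
Item : + + contributes {+}.
Union: FIRST(Item) = { +, =, [ }.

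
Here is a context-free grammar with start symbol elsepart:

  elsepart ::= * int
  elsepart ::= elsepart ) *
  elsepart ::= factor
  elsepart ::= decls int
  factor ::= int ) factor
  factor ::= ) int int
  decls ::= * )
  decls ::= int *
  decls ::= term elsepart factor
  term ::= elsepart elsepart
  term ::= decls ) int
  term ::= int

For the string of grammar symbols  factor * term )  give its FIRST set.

Add FIRST(factor) = { ), int }; factor is not nullable, stop.

{ ), int }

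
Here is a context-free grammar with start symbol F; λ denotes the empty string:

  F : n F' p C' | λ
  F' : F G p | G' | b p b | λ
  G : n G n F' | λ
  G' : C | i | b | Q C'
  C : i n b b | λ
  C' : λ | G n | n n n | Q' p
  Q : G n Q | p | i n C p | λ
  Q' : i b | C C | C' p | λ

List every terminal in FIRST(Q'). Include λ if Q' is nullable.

{ i, n, p, λ }

Q' : i b contributes {i}.
From Q' : C C: C, C nullable, take FIRST(C) ∪ FIRST(C) = { i }; also λ since the whole RHS is nullable.
From Q' : C' p: C' nullable, take FIRST(C') ∪ {p} = { i, n, p }.
Q' : λ contributes λ.
Union: FIRST(Q') = { i, n, p, λ }.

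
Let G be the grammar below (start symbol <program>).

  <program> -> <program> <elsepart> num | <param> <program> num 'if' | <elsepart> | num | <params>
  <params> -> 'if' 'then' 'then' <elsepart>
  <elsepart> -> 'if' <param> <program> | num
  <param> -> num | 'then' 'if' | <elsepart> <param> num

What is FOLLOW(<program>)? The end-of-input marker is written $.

<program> is the start symbol, so $ ∈ FOLLOW(<program>).
In <program> -> <program> <elsepart> num: add FIRST(<elsepart> num) = { 'if', num }.
In <program> -> <param> <program> num 'if': add FIRST(num 'if') = { num }.
In <elsepart> -> 'if' <param> <program>: <program> is at the end, add FOLLOW(<elsepart>) = { $, 'if', 'then', num }.
Union: FOLLOW(<program>) = { $, 'if', 'then', num }.

{ $, 'if', 'then', num }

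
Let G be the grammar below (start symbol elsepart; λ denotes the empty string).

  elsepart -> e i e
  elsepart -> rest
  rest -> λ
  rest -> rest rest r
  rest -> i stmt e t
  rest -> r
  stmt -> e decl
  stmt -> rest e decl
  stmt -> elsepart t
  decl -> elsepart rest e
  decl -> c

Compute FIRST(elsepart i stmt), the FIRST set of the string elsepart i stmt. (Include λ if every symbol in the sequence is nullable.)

{ e, i, r }

Add FIRST(elsepart)\{λ} = { e, i, r }; elsepart is nullable, continue.
i is a terminal; add {i} and stop.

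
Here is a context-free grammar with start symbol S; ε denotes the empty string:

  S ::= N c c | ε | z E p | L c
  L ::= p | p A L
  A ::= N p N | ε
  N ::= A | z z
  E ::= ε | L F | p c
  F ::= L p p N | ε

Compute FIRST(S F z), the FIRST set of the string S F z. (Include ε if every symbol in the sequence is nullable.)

{ c, p, z }

Add FIRST(S)\{ε} = { c, p, z }; S is nullable, continue.
Add FIRST(F)\{ε} = { p }; F is nullable, continue.
z is a terminal; add {z} and stop.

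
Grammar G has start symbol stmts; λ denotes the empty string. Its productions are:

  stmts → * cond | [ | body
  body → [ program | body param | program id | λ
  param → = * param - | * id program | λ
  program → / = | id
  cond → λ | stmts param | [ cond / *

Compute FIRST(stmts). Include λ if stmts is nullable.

{ *, /, =, [, id, λ }

stmts → * cond contributes {*}.
stmts → [ contributes {[}.
From stmts → body: add FIRST(body) = { *, /, =, [, id, λ } (including λ since body is nullable).
Union: FIRST(stmts) = { *, /, =, [, id, λ }.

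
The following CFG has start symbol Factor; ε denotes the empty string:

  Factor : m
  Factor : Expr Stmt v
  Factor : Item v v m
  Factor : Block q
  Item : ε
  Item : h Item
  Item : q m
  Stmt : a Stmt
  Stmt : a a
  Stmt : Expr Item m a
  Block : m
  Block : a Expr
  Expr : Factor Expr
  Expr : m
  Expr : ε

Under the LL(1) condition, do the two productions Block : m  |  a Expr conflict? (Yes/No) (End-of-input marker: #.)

FIRST(m) = { m } and FIRST(a Expr) = { a }.
The FIRST sets are disjoint and neither alternative is nullable — no conflict.

No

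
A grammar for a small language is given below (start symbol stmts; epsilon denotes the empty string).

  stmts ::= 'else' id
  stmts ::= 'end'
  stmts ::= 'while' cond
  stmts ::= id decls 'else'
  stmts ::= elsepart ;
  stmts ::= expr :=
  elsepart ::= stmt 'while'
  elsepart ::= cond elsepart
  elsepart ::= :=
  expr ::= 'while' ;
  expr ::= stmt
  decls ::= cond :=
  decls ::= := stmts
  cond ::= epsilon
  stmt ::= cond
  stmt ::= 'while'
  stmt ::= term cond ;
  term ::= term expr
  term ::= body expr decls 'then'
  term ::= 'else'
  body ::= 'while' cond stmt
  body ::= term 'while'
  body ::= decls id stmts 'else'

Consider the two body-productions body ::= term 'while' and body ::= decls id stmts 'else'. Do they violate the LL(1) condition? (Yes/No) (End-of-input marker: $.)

FIRST(term 'while') = { 'else', 'while', := } and FIRST(decls id stmts 'else') = { := }.
Both contain :=, so the two alternatives are not disjoint — LL(1) conflict.

Yes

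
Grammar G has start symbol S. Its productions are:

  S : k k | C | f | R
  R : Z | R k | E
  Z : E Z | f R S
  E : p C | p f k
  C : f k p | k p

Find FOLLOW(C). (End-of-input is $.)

{ $, f, k, p }

In S : C: C is at the end, add FOLLOW(S) = { $, f, k, p }.
In E : p C: C is at the end, add FOLLOW(E) = { $, f, k, p }.
Union: FOLLOW(C) = { $, f, k, p }.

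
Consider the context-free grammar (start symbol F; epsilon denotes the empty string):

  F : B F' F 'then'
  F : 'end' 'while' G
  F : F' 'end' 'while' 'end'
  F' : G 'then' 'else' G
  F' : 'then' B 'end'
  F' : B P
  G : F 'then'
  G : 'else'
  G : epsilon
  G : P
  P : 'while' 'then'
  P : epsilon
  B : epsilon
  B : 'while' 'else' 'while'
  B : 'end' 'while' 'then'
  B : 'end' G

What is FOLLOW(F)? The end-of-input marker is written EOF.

{ EOF, 'then' }

F is the start symbol, so EOF ∈ FOLLOW(F).
In F : B F' F 'then': add FIRST('then') = { 'then' }.
In G : F 'then': add FIRST('then') = { 'then' }.
Union: FOLLOW(F) = { EOF, 'then' }.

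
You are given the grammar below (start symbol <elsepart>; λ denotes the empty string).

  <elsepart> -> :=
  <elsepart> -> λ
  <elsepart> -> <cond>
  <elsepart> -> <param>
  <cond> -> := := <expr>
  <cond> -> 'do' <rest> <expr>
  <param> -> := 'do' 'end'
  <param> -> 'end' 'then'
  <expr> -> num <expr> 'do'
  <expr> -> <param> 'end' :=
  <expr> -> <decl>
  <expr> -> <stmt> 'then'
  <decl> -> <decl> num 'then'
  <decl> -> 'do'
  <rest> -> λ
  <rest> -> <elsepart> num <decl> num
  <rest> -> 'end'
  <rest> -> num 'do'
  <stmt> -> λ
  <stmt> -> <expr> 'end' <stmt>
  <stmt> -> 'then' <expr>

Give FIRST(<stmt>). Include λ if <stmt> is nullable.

<stmt> -> λ contributes λ.
From <stmt> -> <expr> 'end' <stmt>: add FIRST(<expr>) = { 'do', 'end', 'then', :=, num }.
<stmt> -> 'then' <expr> contributes {'then'}.
Union: FIRST(<stmt>) = { 'do', 'end', 'then', :=, num, λ }.

{ 'do', 'end', 'then', :=, num, λ }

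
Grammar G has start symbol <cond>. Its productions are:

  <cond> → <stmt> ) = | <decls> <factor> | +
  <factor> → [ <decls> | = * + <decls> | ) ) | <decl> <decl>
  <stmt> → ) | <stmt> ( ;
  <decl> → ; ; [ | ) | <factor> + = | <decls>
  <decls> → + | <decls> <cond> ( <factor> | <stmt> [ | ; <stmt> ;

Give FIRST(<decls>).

{ ), +, ; }

<decls> → + contributes {+}.
From <decls> → <decls> <cond> ( <factor>: add FIRST(<decls>) = { ), +, ; }.
From <decls> → <stmt> [: add FIRST(<stmt>) = { ) }.
<decls> → ; <stmt> ; contributes {;}.
Union: FIRST(<decls>) = { ), +, ; }.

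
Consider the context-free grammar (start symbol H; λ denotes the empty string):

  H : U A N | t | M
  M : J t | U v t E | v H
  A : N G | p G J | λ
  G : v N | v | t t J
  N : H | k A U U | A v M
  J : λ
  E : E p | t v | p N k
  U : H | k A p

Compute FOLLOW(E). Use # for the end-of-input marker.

In M : U v t E: E is at the end, add FOLLOW(M) = { #, k, p, t, v }.
In E : E p: add FIRST(p) = { p }.
Union: FOLLOW(E) = { #, k, p, t, v }.

{ #, k, p, t, v }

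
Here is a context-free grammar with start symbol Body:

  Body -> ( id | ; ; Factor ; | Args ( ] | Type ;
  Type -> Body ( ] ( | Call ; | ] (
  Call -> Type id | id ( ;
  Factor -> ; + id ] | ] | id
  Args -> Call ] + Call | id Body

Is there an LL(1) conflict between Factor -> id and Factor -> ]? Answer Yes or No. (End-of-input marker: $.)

FIRST(id) = { id } and FIRST(]) = { ] }.
The FIRST sets are disjoint and neither alternative is nullable — no conflict.

No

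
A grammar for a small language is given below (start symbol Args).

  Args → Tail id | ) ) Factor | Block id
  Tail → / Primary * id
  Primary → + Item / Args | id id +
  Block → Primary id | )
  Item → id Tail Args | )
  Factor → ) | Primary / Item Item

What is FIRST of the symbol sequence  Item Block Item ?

Add FIRST(Item) = { ), id }; Item is not nullable, stop.

{ ), id }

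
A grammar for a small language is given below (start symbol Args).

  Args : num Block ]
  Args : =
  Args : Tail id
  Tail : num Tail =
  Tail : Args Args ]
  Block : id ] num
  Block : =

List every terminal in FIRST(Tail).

Tail : num Tail = contributes {num}.
From Tail : Args Args ]: add FIRST(Args) = { =, num }.
Union: FIRST(Tail) = { =, num }.

{ =, num }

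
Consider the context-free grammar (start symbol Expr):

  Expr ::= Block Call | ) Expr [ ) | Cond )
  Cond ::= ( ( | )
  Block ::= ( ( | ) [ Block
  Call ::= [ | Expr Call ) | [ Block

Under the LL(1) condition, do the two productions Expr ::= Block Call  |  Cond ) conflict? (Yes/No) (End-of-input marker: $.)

FIRST(Block Call) = { (, ) } and FIRST(Cond )) = { (, ) }.
Both contain (, so the two alternatives are not disjoint — LL(1) conflict.

Yes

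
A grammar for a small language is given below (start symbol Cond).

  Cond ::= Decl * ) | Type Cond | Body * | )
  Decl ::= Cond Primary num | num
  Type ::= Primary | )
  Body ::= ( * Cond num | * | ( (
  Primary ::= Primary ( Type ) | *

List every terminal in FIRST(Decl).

From Decl ::= Cond Primary num: add FIRST(Cond) = { (, ), *, num }.
Decl ::= num contributes {num}.
Union: FIRST(Decl) = { (, ), *, num }.

{ (, ), *, num }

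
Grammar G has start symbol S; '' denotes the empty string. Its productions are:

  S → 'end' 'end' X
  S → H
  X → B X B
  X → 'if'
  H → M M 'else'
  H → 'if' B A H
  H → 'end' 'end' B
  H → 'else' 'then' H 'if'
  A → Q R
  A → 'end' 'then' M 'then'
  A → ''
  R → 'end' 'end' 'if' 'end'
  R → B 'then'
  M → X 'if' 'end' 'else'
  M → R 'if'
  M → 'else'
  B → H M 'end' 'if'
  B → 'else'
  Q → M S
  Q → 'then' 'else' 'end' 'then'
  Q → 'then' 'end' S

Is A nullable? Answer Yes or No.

A has an ''-production, so A ⇒ ''.

Yes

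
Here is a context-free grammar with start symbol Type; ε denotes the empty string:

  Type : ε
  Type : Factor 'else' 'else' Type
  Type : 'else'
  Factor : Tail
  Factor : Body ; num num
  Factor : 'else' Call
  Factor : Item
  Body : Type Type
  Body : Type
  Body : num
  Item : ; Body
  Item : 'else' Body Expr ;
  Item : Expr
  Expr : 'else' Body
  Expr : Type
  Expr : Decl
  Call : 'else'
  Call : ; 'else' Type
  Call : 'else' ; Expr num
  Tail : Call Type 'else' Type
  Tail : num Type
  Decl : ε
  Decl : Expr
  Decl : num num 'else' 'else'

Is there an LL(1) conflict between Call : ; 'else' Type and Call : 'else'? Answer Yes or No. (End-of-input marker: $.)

FIRST(; 'else' Type) = { ; } and FIRST('else') = { 'else' }.
The FIRST sets are disjoint and neither alternative is nullable — no conflict.

No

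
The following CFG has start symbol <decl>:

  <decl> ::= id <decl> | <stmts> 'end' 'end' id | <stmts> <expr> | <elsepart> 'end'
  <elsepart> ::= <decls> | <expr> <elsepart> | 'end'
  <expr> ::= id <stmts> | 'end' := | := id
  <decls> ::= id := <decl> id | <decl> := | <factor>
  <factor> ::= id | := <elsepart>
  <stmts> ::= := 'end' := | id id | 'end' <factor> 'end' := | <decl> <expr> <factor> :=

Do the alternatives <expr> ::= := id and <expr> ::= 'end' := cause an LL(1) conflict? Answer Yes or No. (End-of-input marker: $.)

No

FIRST(:= id) = { := } and FIRST('end' :=) = { 'end' }.
The FIRST sets are disjoint and neither alternative is nullable — no conflict.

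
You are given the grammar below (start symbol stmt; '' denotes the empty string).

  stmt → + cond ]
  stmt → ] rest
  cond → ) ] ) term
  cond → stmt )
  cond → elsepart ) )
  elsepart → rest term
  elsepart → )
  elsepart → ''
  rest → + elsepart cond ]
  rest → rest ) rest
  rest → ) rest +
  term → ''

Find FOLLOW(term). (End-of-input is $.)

In cond → ) ] ) term: term is at the end, add FOLLOW(cond) = { ] }.
In elsepart → rest term: term is at the end, add FOLLOW(elsepart) = { ), +, ] }.
Union: FOLLOW(term) = { ), +, ] }.

{ ), +, ] }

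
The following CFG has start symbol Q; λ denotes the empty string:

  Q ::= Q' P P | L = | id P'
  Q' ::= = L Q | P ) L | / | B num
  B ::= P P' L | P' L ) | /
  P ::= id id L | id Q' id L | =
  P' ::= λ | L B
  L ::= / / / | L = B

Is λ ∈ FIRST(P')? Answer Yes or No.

P' has an λ-production, so P' ⇒ λ.

Yes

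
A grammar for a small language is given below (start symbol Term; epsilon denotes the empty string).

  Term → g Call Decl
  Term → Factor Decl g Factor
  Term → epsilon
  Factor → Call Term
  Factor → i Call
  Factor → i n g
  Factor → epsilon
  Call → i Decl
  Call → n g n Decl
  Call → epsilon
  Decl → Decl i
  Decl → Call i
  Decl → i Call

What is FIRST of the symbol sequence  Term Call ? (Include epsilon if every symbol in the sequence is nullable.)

Add FIRST(Term)\{epsilon} = { g, i, n }; Term is nullable, continue.
Add FIRST(Call)\{epsilon} = { i, n }; Call is nullable, continue.
Every symbol is nullable, so include epsilon.

{ g, i, n, epsilon }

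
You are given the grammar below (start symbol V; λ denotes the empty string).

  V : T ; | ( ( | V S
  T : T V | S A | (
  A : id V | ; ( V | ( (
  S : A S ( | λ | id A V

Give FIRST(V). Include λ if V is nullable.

{ (, ;, id }

From V : T ;: add FIRST(T) = { (, ;, id }.
V : ( ( contributes {(}.
From V : V S: add FIRST(V) = { (, ;, id }.
Union: FIRST(V) = { (, ;, id }.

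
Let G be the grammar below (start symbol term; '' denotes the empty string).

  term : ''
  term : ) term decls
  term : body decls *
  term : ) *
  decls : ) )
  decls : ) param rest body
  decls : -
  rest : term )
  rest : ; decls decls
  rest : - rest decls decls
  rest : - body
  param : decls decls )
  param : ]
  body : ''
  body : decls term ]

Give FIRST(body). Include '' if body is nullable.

body : '' contributes ''.
From body : decls term ]: add FIRST(decls) = { ), - }.
Union: FIRST(body) = { ), -, '' }.

{ ), -, '' }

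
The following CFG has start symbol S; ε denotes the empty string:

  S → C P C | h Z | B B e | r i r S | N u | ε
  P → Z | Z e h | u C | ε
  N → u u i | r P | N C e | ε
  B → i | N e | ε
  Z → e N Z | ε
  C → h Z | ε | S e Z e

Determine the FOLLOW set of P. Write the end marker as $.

In S → C P C: add FIRST(C)\{ε} = { e, h, i, r, u }.
  Since C is nullable, also add FOLLOW(S) = { $, e }.
In N → r P: P is at the end, add FOLLOW(N) = { $, e, h, i, r, u }.
Union: FOLLOW(P) = { $, e, h, i, r, u }.

{ $, e, h, i, r, u }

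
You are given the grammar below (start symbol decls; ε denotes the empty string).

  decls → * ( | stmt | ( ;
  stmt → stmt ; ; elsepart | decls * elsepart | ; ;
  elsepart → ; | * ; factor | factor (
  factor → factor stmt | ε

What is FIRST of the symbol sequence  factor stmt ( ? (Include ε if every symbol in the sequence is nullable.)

{ (, *, ; }

Add FIRST(factor)\{ε} = { (, *, ; }; factor is nullable, continue.
Add FIRST(stmt) = { (, *, ; }; stmt is not nullable, stop.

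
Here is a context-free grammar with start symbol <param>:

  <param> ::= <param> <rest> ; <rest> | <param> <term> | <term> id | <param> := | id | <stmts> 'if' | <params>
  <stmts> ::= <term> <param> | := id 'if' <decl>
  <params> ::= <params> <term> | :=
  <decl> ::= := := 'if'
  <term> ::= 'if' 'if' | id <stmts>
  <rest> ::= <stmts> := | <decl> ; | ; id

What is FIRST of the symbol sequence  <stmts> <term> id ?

Add FIRST(<stmts>) = { 'if', :=, id }; <stmts> is not nullable, stop.

{ 'if', :=, id }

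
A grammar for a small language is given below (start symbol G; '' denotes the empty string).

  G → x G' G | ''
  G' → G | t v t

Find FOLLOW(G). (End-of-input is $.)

G is the start symbol, so $ ∈ FOLLOW(G).
In G → x G' G: G is at the end, add FOLLOW(G) = { $, x }.
In G' → G: G is at the end, add FOLLOW(G') = { $, x }.
Union: FOLLOW(G) = { $, x }.

{ $, x }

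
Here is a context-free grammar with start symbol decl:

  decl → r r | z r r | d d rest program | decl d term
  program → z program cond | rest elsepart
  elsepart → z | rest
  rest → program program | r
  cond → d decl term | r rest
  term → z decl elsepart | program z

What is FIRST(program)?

program → z program cond contributes {z}.
From program → rest elsepart: add FIRST(rest) = { r, z }.
Union: FIRST(program) = { r, z }.

{ r, z }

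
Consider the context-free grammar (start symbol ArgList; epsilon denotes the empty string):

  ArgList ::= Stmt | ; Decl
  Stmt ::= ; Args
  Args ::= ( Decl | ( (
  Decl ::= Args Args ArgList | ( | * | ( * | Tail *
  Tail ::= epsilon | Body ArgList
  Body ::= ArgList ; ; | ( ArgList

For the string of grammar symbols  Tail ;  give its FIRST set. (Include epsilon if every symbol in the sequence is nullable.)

{ (, ; }

Add FIRST(Tail)\{epsilon} = { (, ; }; Tail is nullable, continue.
; is a terminal; add {;} and stop.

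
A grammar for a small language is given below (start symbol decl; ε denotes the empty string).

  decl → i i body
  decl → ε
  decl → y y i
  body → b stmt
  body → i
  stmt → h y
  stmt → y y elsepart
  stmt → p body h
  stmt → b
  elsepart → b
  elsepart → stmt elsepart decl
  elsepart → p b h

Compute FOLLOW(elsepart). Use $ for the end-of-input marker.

In stmt → y y elsepart: elsepart is at the end, add FOLLOW(stmt) = { $, b, h, i, p, y }.
In elsepart → stmt elsepart decl: add FIRST(decl)\{ε} = { i, y }.
  Since decl is nullable, also add FOLLOW(elsepart) = { $, b, h, i, p, y }.
Union: FOLLOW(elsepart) = { $, b, h, i, p, y }.

{ $, b, h, i, p, y }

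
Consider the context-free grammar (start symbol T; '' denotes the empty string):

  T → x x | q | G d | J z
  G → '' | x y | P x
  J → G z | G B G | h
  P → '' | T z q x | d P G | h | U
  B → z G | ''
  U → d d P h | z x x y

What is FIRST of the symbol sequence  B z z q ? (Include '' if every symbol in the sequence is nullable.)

{ z }

Add FIRST(B)\{''} = { z }; B is nullable, continue.
z is a terminal; add {z} and stop.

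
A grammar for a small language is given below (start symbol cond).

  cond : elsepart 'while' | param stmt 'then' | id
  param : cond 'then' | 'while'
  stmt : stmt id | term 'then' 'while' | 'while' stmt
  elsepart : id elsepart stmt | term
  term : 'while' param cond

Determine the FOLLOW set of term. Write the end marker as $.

{ 'then', 'while' }

In stmt : term 'then' 'while': add FIRST('then' 'while') = { 'then' }.
In elsepart : term: term is at the end, add FOLLOW(elsepart) = { 'while' }.
Union: FOLLOW(term) = { 'then', 'while' }.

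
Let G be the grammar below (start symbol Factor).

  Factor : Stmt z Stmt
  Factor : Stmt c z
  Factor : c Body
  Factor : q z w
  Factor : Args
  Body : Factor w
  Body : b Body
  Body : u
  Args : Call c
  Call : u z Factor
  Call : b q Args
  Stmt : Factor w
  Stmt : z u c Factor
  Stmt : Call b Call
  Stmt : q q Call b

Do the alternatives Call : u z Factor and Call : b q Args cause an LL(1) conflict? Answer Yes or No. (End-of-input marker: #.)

No

FIRST(u z Factor) = { u } and FIRST(b q Args) = { b }.
The FIRST sets are disjoint and neither alternative is nullable — no conflict.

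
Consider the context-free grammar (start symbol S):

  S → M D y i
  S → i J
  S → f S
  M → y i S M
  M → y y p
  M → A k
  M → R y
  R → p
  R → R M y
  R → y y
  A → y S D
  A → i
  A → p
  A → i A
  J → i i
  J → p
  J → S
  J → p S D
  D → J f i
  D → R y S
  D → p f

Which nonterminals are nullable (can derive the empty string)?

{ } (none)

No nonterminal has an empty production or an RHS whose symbols are all nullable.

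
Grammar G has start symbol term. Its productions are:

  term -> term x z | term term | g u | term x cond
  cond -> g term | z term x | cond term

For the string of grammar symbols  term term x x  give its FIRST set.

{ g }

Add FIRST(term) = { g }; term is not nullable, stop.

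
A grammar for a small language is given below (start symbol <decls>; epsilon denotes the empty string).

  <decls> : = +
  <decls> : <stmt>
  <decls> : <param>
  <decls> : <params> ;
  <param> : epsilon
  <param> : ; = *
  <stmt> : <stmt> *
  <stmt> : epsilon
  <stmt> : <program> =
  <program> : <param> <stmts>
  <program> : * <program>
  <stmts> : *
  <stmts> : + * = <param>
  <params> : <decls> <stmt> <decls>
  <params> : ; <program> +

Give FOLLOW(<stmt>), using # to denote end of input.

In <decls> : <stmt>: <stmt> is at the end, add FOLLOW(<decls>) = { #, *, +, ;, = }.
In <stmt> : <stmt> *: add FIRST(*) = { * }.
In <params> : <decls> <stmt> <decls>: add FIRST(<decls>)\{epsilon} = { *, +, ;, = }.
  Since <decls> is nullable, also add FOLLOW(<params>) = { ; }.
Union: FOLLOW(<stmt>) = { #, *, +, ;, = }.

{ #, *, +, ;, = }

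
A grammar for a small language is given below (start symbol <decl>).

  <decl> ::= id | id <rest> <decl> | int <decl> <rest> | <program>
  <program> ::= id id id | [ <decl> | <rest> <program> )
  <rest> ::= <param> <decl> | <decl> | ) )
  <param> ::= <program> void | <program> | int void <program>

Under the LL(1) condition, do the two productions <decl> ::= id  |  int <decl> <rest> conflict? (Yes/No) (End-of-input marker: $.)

FIRST(id) = { id } and FIRST(int <decl> <rest>) = { int }.
The FIRST sets are disjoint and neither alternative is nullable — no conflict.

No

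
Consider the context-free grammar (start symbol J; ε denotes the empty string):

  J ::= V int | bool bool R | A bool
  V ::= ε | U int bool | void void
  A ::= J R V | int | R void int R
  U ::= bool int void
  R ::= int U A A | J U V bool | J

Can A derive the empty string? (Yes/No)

No

Nullable nonterminals: V.
No production of A has an RHS whose symbols are all nullable, so A is not nullable.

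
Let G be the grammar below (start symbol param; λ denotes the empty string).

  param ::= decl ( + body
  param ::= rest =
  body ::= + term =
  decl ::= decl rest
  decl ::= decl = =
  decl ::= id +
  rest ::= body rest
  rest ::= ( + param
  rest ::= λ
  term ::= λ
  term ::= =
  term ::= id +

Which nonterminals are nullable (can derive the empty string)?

{ rest, term }

Directly nullable (have an λ-production): rest, term.
No other nonterminal has a production whose RHS symbols are all nullable.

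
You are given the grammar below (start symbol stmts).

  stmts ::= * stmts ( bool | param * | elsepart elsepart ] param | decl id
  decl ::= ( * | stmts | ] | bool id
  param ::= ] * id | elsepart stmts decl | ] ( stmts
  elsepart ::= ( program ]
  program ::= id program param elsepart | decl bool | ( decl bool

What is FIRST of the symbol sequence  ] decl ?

] is a terminal; add {]} and stop.

{ ] }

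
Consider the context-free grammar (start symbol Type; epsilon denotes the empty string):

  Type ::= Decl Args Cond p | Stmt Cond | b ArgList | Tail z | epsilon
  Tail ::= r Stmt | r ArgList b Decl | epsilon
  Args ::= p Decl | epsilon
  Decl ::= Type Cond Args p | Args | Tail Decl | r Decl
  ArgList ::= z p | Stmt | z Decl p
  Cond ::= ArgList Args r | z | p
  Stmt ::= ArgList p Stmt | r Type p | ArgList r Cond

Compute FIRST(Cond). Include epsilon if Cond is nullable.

From Cond ::= ArgList Args r: add FIRST(ArgList) = { r, z }.
Cond ::= z contributes {z}.
Cond ::= p contributes {p}.
Union: FIRST(Cond) = { p, r, z }.

{ p, r, z }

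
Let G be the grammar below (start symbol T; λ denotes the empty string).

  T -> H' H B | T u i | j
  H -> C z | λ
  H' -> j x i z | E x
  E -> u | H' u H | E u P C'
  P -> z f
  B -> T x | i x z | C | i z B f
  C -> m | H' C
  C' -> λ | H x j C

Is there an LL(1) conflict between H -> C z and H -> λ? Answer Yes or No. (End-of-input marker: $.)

Yes

FIRST(C z) = { j, m, u } and FIRST(λ) = { λ }.
The second alternative is nullable and FOLLOW(H) = { i, j, m, u, x } shares j with FIRST of the first — conflict.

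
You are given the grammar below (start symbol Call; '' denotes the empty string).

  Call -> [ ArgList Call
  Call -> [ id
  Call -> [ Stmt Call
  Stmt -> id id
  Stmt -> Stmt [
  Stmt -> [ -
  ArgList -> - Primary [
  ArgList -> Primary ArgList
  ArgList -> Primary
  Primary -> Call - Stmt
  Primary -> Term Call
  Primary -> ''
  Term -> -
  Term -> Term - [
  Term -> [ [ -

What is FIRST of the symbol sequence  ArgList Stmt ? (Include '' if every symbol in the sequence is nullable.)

{ -, [, id }

Add FIRST(ArgList)\{''} = { -, [ }; ArgList is nullable, continue.
Add FIRST(Stmt) = { [, id }; Stmt is not nullable, stop.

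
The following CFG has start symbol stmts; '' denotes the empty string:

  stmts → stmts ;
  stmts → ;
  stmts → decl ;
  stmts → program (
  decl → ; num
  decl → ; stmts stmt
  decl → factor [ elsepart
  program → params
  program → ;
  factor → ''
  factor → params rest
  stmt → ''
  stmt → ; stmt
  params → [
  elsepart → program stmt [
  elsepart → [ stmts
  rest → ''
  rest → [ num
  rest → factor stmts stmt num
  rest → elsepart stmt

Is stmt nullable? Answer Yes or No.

stmt has an ''-production, so stmt ⇒ ''.

Yes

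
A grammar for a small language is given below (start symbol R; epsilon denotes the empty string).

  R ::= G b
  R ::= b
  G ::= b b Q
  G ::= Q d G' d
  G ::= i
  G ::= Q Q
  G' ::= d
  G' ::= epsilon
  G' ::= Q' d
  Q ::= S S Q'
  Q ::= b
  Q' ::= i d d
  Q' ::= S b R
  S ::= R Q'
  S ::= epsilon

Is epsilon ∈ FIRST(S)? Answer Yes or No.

S has an epsilon-production, so S ⇒ epsilon.

Yes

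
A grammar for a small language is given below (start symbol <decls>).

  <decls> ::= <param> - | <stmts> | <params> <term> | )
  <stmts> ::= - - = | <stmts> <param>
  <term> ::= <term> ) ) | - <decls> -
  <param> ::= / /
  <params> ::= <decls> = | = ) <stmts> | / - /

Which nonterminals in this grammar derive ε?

{ } (none)

No nonterminal has an empty production or an RHS whose symbols are all nullable.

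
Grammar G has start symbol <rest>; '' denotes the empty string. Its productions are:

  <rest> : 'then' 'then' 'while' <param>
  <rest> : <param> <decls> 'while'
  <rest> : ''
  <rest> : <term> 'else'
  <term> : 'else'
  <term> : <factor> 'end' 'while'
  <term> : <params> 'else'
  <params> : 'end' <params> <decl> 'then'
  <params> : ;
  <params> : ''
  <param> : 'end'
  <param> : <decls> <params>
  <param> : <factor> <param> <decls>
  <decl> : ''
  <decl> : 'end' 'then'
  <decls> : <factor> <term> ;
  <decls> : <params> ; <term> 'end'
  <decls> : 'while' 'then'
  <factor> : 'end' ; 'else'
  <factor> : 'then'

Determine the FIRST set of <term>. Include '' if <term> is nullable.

{ 'else', 'end', 'then', ; }

<term> : 'else' contributes {'else'}.
From <term> : <factor> 'end' 'while': add FIRST(<factor>) = { 'end', 'then' }.
From <term> : <params> 'else': <params> nullable, take FIRST(<params>) ∪ {'else'} = { 'else', 'end', ; }.
Union: FIRST(<term>) = { 'else', 'end', 'then', ; }.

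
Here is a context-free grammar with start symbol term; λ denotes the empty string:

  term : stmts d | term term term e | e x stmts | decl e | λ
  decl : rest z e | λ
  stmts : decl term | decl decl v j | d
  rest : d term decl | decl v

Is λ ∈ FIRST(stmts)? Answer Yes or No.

stmts : decl term and each of decl, term is nullable, so stmts ⇒* λ.

Yes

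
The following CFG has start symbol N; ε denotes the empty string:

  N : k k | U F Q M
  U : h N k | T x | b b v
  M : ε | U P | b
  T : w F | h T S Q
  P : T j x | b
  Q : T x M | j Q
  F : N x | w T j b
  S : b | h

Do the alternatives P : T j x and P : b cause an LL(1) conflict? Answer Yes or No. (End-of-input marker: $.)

No

FIRST(T j x) = { h, w } and FIRST(b) = { b }.
The FIRST sets are disjoint and neither alternative is nullable — no conflict.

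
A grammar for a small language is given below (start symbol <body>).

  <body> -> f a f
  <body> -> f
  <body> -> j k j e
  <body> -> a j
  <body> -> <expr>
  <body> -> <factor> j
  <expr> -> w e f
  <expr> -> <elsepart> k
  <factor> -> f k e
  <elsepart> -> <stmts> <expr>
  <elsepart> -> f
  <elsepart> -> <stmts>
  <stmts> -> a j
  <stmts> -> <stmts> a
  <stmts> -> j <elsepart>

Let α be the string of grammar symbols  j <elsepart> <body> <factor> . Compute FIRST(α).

j is a terminal; add {j} and stop.

{ j }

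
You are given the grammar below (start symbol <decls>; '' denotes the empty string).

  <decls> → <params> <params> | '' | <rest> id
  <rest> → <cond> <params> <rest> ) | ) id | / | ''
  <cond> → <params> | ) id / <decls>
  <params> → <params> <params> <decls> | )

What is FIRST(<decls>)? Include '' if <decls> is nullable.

From <decls> → <params> <params>: add FIRST(<params>) = { ) }.
<decls> → '' contributes ''.
From <decls> → <rest> id: <rest> nullable, take FIRST(<rest>) ∪ {id} = { ), /, id }.
Union: FIRST(<decls>) = { ), /, id, '' }.

{ ), /, id, '' }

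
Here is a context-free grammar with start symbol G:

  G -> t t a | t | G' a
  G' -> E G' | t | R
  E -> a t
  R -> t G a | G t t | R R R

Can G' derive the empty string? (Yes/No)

No

No nonterminal in this grammar is nullable.
No production of G' has an RHS whose symbols are all nullable, so G' is not nullable.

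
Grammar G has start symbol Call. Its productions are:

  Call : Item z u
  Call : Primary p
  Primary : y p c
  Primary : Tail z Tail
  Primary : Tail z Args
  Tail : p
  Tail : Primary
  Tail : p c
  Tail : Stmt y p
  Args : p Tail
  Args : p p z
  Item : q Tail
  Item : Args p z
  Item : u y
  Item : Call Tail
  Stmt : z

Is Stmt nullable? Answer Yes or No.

No nonterminal in this grammar is nullable.
No production of Stmt has an RHS whose symbols are all nullable, so Stmt is not nullable.

No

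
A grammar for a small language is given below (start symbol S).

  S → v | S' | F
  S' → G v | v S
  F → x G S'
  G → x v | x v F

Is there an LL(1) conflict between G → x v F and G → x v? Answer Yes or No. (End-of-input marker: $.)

FIRST(x v F) = { x } and FIRST(x v) = { x }.
Both contain x, so the two alternatives are not disjoint — LL(1) conflict.

Yes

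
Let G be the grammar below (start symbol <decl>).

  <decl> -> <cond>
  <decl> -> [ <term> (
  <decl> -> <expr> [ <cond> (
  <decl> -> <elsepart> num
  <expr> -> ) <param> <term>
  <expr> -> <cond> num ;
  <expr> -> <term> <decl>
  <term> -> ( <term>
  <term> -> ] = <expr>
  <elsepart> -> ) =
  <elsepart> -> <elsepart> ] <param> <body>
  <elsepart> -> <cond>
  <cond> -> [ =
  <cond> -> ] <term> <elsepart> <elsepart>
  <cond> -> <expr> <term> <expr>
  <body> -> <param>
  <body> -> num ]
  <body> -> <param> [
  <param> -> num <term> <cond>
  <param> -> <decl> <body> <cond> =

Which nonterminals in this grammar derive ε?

No nonterminal has an empty production or an RHS whose symbols are all nullable.

{ } (none)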